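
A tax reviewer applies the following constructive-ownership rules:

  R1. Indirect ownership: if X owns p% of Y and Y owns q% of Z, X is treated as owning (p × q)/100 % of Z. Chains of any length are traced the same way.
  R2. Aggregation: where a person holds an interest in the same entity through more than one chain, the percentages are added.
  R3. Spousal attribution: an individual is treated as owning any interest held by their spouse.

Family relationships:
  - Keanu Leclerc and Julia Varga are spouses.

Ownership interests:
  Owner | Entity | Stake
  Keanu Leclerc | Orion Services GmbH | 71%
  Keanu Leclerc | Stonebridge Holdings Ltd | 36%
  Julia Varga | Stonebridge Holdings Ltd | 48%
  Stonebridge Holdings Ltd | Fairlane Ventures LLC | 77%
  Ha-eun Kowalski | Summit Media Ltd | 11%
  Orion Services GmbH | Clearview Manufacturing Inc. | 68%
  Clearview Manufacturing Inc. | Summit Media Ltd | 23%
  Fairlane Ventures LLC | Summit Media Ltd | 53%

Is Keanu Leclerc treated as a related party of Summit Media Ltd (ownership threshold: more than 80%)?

By spousal attribution (R3), Keanu Leclerc is treated as also owning Julia Varga's interest in Stonebridge Holdings Ltd, giving 36% + 48% = 84%.
Chain via Orion Services GmbH → Clearview Manufacturing Inc. (R1): 71% × 68% × 23% = 11.1044% of Summit Media Ltd.
Chain via Stonebridge Holdings Ltd → Fairlane Ventures LLC (R1): 84% × 77% × 53% = 34.2804% of Summit Media Ltd.
Aggregating (R2): 11.1044% + 34.2804% = 45.3848%.
45.3848% does not exceed the 80% threshold, so Keanu is not a related party to Summit Media Ltd.

No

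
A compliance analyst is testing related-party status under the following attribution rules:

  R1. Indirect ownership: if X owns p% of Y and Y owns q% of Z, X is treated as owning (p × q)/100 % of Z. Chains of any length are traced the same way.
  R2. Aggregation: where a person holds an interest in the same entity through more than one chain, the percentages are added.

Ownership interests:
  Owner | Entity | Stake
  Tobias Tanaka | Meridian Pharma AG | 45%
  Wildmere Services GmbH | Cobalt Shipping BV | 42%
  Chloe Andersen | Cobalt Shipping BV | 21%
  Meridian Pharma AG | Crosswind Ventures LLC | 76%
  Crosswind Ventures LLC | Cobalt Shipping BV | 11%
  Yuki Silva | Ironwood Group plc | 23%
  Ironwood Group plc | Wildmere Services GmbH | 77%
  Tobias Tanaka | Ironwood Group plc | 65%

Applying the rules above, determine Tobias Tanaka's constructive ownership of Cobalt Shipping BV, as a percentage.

Chain via Meridian Pharma AG → Crosswind Ventures LLC (R1): 45% × 76% × 11% = 3.762% of Cobalt Shipping BV.
Chain via Ironwood Group plc → Wildmere Services GmbH (R1): 65% × 77% × 42% = 21.021% of Cobalt Shipping BV.
Aggregating (R2): 3.762% + 21.021% = 24.783%.

24.783%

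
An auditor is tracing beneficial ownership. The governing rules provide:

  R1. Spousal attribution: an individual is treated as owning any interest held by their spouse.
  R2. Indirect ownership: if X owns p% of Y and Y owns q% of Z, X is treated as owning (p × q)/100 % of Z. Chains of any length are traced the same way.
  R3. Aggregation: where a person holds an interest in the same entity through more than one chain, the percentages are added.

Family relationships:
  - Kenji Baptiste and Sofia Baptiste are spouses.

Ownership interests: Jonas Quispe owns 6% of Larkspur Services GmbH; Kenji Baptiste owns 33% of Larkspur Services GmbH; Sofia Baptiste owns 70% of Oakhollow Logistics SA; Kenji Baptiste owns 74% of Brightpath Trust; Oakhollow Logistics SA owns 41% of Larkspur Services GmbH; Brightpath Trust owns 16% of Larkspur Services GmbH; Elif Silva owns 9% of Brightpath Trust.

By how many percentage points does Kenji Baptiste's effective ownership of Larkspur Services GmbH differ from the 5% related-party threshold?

By spousal attribution (R1), Kenji Baptiste is treated as owning Sofia Baptiste's 70% interest in Oakhollow Logistics SA.
Chain via Brightpath Trust (R2): 74% × 16% = 11.84% of Larkspur Services GmbH.
Direct interest in Larkspur Services GmbH: 33%.
Chain via Oakhollow Logistics SA (R2): 70% × 41% = 28.7% of Larkspur Services GmbH.
Aggregating (R3): 11.84% + 33% + 28.7% = 73.54%.
73.54% exceeds the 5% threshold by 68.54 percentage points.

68.54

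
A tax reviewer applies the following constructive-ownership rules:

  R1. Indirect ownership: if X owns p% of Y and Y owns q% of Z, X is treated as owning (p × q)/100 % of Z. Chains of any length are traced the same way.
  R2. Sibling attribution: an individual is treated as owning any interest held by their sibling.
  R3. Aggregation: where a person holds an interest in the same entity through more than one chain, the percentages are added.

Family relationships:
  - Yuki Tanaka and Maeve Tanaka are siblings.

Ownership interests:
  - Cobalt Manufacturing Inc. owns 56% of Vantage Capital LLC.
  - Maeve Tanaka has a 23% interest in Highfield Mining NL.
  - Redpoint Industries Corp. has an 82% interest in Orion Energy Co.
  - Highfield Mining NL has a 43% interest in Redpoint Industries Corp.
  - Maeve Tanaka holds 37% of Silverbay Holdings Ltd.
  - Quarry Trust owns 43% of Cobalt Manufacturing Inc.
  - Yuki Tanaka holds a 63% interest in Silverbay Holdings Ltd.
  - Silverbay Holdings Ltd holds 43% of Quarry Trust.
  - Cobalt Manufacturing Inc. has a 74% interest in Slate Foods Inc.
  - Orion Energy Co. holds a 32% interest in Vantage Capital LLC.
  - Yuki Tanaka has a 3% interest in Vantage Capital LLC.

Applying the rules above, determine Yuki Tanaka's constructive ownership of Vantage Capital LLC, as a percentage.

By sibling attribution (R2), Yuki Tanaka is treated as also owning Maeve Tanaka's interest in Silverbay Holdings Ltd, giving 63% + 37% = 100%.
By sibling attribution (R2), Yuki Tanaka is treated as owning Maeve Tanaka's 23% interest in Highfield Mining NL.
Chain via Silverbay Holdings Ltd → Quarry Trust → Cobalt Manufacturing Inc. (R1): 100% × 43% × 43% × 56% = 10.3544% of Vantage Capital LLC.
Direct interest in Vantage Capital LLC: 3%.
Chain via Highfield Mining NL → Redpoint Industries Corp. → Orion Energy Co. (R1): 23% × 43% × 82% × 32% = 2.595136% of Vantage Capital LLC.
Aggregating (R3): 10.3544% + 3% + 2.595136% = 15.949536%.

15.949536%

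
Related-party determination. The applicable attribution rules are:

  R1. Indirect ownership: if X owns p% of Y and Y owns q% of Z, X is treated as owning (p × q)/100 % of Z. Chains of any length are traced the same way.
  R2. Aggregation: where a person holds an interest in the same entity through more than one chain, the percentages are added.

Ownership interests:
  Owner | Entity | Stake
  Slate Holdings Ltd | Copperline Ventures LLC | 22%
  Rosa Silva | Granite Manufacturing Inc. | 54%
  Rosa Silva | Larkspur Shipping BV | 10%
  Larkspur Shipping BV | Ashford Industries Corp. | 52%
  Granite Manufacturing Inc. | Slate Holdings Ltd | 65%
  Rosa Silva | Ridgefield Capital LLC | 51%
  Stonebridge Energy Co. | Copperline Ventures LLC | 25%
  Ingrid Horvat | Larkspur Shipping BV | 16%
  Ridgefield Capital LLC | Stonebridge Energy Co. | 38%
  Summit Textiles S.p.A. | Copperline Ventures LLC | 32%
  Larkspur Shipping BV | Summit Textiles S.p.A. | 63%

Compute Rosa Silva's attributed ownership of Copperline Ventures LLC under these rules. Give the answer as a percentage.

14.583%

Chain via Ridgefield Capital LLC → Stonebridge Energy Co. (R1): 51% × 38% × 25% = 4.845% of Copperline Ventures LLC.
Chain via Larkspur Shipping BV → Summit Textiles S.p.A. (R1): 10% × 63% × 32% = 2.016% of Copperline Ventures LLC.
Chain via Granite Manufacturing Inc. → Slate Holdings Ltd (R1): 54% × 65% × 22% = 7.722% of Copperline Ventures LLC.
Aggregating (R2): 4.845% + 2.016% + 7.722% = 14.583%.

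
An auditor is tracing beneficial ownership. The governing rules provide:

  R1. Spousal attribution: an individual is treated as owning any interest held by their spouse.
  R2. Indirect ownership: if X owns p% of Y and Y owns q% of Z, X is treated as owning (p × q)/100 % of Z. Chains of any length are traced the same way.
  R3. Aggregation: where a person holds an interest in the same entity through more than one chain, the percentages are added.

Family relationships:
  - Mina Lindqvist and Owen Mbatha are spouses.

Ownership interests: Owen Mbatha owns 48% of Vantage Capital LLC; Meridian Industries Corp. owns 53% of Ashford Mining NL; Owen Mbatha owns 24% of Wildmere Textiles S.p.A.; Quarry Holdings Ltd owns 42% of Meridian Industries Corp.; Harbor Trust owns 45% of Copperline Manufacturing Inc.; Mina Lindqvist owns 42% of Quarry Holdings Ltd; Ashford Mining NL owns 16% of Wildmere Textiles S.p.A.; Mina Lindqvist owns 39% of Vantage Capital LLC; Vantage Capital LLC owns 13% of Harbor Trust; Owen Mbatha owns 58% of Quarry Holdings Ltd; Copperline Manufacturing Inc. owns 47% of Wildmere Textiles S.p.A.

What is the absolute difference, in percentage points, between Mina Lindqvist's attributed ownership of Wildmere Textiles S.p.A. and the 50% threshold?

20.046335

By spousal attribution (R1), Mina Lindqvist is treated as also owning Owen Mbatha's interest in Vantage Capital LLC, giving 39% + 48% = 87%.
By spousal attribution (R1), Mina Lindqvist is treated as also owning Owen Mbatha's interest in Quarry Holdings Ltd, giving 42% + 58% = 100%.
By spousal attribution (R1), Mina Lindqvist is treated as owning Owen Mbatha's 24% interest in Wildmere Textiles S.p.A.
Chain via Vantage Capital LLC → Harbor Trust → Copperline Manufacturing Inc. (R2): 87% × 13% × 45% × 47% = 2.392065% of Wildmere Textiles S.p.A.
Chain via Quarry Holdings Ltd → Meridian Industries Corp. → Ashford Mining NL (R2): 100% × 42% × 53% × 16% = 3.5616% of Wildmere Textiles S.p.A.
Direct interest in Wildmere Textiles S.p.A: 24%.
Aggregating (R3): 2.392065% + 3.5616% + 24% = 29.953665%.
29.953665% falls short of the 50% threshold by 20.046335 percentage points.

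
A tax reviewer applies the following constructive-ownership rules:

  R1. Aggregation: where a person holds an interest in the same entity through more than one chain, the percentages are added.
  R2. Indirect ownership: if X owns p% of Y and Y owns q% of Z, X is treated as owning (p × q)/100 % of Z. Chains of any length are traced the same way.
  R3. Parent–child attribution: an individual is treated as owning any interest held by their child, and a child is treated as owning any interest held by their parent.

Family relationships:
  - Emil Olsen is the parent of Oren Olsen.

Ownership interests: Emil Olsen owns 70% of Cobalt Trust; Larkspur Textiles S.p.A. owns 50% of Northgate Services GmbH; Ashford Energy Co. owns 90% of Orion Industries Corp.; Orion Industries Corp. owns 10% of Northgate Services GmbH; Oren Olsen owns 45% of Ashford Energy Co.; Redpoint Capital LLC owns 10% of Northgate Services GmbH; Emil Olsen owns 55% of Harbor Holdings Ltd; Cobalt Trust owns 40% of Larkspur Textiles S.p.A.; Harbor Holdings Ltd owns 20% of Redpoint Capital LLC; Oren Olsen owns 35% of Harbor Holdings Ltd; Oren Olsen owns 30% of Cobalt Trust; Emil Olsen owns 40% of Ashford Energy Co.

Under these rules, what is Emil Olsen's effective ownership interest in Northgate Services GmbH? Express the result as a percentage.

29.45%

By parent–child attribution (R3), Emil Olsen is treated as also owning Oren Olsen's interest in Ashford Energy Co, giving 40% + 45% = 85%.
By parent–child attribution (R3), Emil Olsen is treated as also owning Oren Olsen's interest in Harbor Holdings Ltd, giving 55% + 35% = 90%.
By parent–child attribution (R3), Emil Olsen is treated as also owning Oren Olsen's interest in Cobalt Trust, giving 70% + 30% = 100%.
Chain via Ashford Energy Co. → Orion Industries Corp. (R2): 85% × 90% × 10% = 7.65% of Northgate Services GmbH.
Chain via Harbor Holdings Ltd → Redpoint Capital LLC (R2): 90% × 20% × 10% = 1.8% of Northgate Services GmbH.
Chain via Cobalt Trust → Larkspur Textiles S.p.A. (R2): 100% × 40% × 50% = 20% of Northgate Services GmbH.
Aggregating (R1): 7.65% + 1.8% + 20% = 29.45%.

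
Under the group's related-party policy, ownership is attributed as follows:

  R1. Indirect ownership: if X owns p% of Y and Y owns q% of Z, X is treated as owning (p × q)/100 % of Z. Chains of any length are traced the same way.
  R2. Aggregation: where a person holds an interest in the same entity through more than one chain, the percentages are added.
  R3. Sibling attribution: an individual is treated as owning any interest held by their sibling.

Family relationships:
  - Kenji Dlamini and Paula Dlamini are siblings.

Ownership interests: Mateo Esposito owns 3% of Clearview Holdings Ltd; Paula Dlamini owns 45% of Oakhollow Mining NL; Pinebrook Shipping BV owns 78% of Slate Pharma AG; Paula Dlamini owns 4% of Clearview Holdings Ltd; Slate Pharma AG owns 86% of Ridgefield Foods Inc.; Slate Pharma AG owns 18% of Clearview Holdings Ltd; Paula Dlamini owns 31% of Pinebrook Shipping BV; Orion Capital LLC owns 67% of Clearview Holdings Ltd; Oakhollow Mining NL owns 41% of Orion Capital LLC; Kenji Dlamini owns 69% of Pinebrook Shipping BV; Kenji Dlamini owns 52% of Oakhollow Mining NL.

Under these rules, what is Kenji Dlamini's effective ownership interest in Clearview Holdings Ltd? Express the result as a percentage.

44.6859%

By sibling attribution (R3), Kenji Dlamini is treated as also owning Paula Dlamini's interest in Pinebrook Shipping BV, giving 69% + 31% = 100%.
By sibling attribution (R3), Kenji Dlamini is treated as also owning Paula Dlamini's interest in Oakhollow Mining NL, giving 52% + 45% = 97%.
By sibling attribution (R3), Kenji Dlamini is treated as owning Paula Dlamini's 4% interest in Clearview Holdings Ltd.
Chain via Pinebrook Shipping BV → Slate Pharma AG (R1): 100% × 78% × 18% = 14.04% of Clearview Holdings Ltd.
Chain via Oakhollow Mining NL → Orion Capital LLC (R1): 97% × 41% × 67% = 26.6459% of Clearview Holdings Ltd.
Direct interest in Clearview Holdings Ltd: 4%.
Aggregating (R2): 14.04% + 26.6459% + 4% = 44.6859%.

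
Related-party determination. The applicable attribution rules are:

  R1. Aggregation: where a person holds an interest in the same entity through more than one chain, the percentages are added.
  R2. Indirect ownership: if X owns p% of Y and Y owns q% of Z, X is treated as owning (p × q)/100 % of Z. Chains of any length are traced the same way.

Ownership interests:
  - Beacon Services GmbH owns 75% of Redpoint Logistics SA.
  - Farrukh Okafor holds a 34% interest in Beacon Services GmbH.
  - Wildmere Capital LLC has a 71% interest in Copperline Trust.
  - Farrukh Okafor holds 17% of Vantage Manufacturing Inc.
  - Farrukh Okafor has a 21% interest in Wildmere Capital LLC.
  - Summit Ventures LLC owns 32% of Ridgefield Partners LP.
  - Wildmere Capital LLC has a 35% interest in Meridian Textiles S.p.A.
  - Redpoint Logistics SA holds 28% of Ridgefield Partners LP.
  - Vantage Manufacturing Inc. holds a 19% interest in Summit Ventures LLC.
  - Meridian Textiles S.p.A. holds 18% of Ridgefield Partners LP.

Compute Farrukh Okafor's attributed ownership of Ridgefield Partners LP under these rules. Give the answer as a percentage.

9.4966%

Chain via Beacon Services GmbH → Redpoint Logistics SA (R2): 34% × 75% × 28% = 7.14% of Ridgefield Partners LP.
Chain via Wildmere Capital LLC → Meridian Textiles S.p.A. (R2): 21% × 35% × 18% = 1.323% of Ridgefield Partners LP.
Chain via Vantage Manufacturing Inc. → Summit Ventures LLC (R2): 17% × 19% × 32% = 1.0336% of Ridgefield Partners LP.
Aggregating (R1): 7.14% + 1.323% + 1.0336% = 9.4966%.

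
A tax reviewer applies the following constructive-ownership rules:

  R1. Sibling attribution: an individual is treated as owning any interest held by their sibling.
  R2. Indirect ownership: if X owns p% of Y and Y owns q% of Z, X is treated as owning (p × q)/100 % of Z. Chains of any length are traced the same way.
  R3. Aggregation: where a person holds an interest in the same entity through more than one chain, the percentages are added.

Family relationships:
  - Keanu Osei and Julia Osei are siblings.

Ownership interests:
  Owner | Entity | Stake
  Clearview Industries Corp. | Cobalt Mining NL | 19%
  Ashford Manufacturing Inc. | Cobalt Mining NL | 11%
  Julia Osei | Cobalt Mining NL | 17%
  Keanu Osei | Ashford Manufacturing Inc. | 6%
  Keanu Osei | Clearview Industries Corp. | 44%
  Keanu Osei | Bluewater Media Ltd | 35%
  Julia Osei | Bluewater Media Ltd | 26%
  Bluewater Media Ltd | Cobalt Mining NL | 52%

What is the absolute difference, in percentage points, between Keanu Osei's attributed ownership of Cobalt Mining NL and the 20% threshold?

By sibling attribution (R1), Keanu Osei is treated as also owning Julia Osei's interest in Bluewater Media Ltd, giving 35% + 26% = 61%.
By sibling attribution (R1), Keanu Osei is treated as owning Julia Osei's 17% interest in Cobalt Mining NL.
Chain via Bluewater Media Ltd (R2): 61% × 52% = 31.72% of Cobalt Mining NL.
Chain via Clearview Industries Corp. (R2): 44% × 19% = 8.36% of Cobalt Mining NL.
Chain via Ashford Manufacturing Inc. (R2): 6% × 11% = 0.66% of Cobalt Mining NL.
Direct interest in Cobalt Mining NL: 17%.
Aggregating (R3): 31.72% + 8.36% + 0.66% + 17% = 57.74%.
57.74% exceeds the 20% threshold by 37.74 percentage points.

37.74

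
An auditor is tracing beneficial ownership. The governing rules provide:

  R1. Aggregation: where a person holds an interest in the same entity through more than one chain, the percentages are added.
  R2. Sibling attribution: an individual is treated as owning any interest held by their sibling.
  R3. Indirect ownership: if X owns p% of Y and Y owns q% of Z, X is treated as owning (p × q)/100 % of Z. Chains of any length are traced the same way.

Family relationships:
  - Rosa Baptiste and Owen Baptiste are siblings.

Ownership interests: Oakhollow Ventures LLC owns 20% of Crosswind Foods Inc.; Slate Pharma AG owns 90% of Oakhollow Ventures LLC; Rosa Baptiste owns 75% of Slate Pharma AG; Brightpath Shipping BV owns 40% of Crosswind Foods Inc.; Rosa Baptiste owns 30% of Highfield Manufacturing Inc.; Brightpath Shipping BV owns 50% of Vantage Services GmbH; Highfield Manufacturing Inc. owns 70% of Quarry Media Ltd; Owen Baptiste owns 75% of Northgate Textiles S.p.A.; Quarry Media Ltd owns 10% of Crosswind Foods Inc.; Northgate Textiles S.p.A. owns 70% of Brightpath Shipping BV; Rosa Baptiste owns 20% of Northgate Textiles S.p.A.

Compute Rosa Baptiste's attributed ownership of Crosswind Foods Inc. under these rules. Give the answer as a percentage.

42.2%

By sibling attribution (R2), Rosa Baptiste is treated as also owning Owen Baptiste's interest in Northgate Textiles S.p.A, giving 20% + 75% = 95%.
Chain via Highfield Manufacturing Inc. → Quarry Media Ltd (R3): 30% × 70% × 10% = 2.1% of Crosswind Foods Inc.
Chain via Northgate Textiles S.p.A. → Brightpath Shipping BV (R3): 95% × 70% × 40% = 26.6% of Crosswind Foods Inc.
Chain via Slate Pharma AG → Oakhollow Ventures LLC (R3): 75% × 90% × 20% = 13.5% of Crosswind Foods Inc.
Aggregating (R1): 2.1% + 26.6% + 13.5% = 42.2%.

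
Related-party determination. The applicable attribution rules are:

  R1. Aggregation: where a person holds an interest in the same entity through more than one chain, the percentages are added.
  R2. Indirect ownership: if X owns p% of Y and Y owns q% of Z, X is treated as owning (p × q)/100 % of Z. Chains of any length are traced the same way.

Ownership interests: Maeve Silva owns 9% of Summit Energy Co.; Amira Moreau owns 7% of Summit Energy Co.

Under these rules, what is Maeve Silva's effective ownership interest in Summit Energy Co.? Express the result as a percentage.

Direct interest in Summit Energy Co: 9%.

9%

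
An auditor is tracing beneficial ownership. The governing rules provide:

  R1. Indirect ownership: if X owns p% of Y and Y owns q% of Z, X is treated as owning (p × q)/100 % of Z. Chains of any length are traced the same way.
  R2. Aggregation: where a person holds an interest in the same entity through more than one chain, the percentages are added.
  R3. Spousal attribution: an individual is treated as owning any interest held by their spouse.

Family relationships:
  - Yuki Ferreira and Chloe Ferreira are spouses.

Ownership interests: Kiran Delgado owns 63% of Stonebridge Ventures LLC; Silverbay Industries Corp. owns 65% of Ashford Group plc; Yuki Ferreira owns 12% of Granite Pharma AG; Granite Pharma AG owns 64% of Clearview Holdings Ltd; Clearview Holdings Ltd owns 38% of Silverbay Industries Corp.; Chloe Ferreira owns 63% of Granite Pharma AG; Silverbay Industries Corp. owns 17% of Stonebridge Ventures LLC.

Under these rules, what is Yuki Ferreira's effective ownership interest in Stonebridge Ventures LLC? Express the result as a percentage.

3.1008%

By spousal attribution (R3), Yuki Ferreira is treated as also owning Chloe Ferreira's interest in Granite Pharma AG, giving 12% + 63% = 75%.
Chain via Granite Pharma AG → Clearview Holdings Ltd → Silverbay Industries Corp. (R1): 75% × 64% × 38% × 17% = 3.1008% of Stonebridge Ventures LLC.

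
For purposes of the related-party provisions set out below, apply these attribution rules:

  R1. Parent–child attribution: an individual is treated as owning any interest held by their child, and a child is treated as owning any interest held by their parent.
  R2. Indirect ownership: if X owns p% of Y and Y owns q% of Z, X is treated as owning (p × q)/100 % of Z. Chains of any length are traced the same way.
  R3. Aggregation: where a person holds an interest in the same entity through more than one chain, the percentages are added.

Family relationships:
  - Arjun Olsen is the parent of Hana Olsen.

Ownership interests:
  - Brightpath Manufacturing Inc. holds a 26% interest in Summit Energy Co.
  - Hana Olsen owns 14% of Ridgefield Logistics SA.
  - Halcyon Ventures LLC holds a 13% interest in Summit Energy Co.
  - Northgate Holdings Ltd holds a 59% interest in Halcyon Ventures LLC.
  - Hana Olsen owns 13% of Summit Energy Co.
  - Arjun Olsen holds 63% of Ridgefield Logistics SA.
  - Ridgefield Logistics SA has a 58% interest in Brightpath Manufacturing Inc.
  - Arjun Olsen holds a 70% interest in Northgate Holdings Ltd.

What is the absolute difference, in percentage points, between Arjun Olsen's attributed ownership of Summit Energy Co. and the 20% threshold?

9.9806

By parent–child attribution (R1), Arjun Olsen is treated as also owning Hana Olsen's interest in Ridgefield Logistics SA, giving 63% + 14% = 77%.
By parent–child attribution (R1), Arjun Olsen is treated as owning Hana Olsen's 13% interest in Summit Energy Co.
Chain via Northgate Holdings Ltd → Halcyon Ventures LLC (R2): 70% × 59% × 13% = 5.369% of Summit Energy Co.
Chain via Ridgefield Logistics SA → Brightpath Manufacturing Inc. (R2): 77% × 58% × 26% = 11.6116% of Summit Energy Co.
Direct interest in Summit Energy Co: 13%.
Aggregating (R3): 5.369% + 11.6116% + 13% = 29.9806%.
29.9806% exceeds the 20% threshold by 9.9806 percentage points.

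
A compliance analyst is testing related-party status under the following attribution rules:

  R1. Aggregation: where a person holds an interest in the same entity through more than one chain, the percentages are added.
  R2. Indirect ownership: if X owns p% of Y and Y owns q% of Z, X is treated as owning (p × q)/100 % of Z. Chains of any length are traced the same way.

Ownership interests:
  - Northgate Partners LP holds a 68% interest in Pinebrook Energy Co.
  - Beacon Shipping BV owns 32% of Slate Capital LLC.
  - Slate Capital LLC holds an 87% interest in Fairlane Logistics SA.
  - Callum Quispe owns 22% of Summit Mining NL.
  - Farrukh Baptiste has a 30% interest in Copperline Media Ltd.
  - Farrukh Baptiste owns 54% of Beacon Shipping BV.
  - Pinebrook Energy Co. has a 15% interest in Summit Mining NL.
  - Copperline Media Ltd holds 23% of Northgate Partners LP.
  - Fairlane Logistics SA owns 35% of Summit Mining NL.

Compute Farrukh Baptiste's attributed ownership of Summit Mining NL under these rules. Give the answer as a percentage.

5.96556%

Chain via Copperline Media Ltd → Northgate Partners LP → Pinebrook Energy Co. (R2): 30% × 23% × 68% × 15% = 0.7038% of Summit Mining NL.
Chain via Beacon Shipping BV → Slate Capital LLC → Fairlane Logistics SA (R2): 54% × 32% × 87% × 35% = 5.26176% of Summit Mining NL.
Aggregating (R1): 0.7038% + 5.26176% = 5.96556%.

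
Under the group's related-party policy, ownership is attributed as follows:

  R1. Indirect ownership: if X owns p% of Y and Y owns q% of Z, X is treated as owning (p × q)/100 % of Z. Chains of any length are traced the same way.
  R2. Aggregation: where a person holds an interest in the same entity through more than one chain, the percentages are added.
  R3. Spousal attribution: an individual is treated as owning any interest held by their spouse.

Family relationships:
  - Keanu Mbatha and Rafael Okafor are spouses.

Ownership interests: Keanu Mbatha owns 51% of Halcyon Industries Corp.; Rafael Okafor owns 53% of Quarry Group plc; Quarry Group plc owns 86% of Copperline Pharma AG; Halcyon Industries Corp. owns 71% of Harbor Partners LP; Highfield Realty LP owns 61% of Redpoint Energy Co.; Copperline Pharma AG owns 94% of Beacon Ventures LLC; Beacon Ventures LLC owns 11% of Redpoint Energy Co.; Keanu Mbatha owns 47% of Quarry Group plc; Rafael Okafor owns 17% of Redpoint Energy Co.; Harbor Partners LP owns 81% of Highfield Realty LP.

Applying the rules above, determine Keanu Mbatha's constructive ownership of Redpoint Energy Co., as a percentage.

43.783761%

By spousal attribution (R3), Keanu Mbatha is treated as also owning Rafael Okafor's interest in Quarry Group plc, giving 47% + 53% = 100%.
By spousal attribution (R3), Keanu Mbatha is treated as owning Rafael Okafor's 17% interest in Redpoint Energy Co.
Chain via Halcyon Industries Corp. → Harbor Partners LP → Highfield Realty LP (R1): 51% × 71% × 81% × 61% = 17.891361% of Redpoint Energy Co.
Chain via Quarry Group plc → Copperline Pharma AG → Beacon Ventures LLC (R1): 100% × 86% × 94% × 11% = 8.8924% of Redpoint Energy Co.
Direct interest in Redpoint Energy Co: 17%.
Aggregating (R2): 17.891361% + 8.8924% + 17% = 43.783761%.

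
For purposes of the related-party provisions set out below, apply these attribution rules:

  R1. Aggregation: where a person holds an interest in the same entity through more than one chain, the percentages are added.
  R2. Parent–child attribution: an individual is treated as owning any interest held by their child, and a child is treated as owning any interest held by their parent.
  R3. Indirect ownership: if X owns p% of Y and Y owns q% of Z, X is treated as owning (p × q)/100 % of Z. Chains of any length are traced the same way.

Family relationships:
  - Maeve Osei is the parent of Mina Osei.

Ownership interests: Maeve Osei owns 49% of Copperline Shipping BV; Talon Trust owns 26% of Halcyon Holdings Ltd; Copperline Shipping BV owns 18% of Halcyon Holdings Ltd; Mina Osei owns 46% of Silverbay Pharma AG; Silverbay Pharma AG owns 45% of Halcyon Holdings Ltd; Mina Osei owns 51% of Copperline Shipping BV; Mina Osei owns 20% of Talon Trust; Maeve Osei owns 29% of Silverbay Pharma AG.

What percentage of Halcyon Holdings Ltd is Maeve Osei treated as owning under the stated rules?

56.95%

By parent–child attribution (R2), Maeve Osei is treated as also owning Mina Osei's interest in Silverbay Pharma AG, giving 29% + 46% = 75%.
By parent–child attribution (R2), Maeve Osei is treated as also owning Mina Osei's interest in Copperline Shipping BV, giving 49% + 51% = 100%.
By parent–child attribution (R2), Maeve Osei is treated as owning Mina Osei's 20% interest in Talon Trust.
Chain via Silverbay Pharma AG (R3): 75% × 45% = 33.75% of Halcyon Holdings Ltd.
Chain via Copperline Shipping BV (R3): 100% × 18% = 18% of Halcyon Holdings Ltd.
Chain via Talon Trust (R3): 20% × 26% = 5.2% of Halcyon Holdings Ltd.
Aggregating (R1): 33.75% + 18% + 5.2% = 56.95%.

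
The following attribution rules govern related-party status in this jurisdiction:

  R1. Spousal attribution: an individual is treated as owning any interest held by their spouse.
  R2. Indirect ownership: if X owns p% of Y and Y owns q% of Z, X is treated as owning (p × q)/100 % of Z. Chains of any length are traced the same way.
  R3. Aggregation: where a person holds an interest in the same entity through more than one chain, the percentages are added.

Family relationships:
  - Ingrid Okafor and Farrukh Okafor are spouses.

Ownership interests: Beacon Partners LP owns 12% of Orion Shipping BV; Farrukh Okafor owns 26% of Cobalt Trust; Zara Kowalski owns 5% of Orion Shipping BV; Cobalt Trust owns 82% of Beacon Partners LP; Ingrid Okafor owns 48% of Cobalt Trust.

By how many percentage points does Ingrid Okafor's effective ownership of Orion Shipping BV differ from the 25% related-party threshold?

By spousal attribution (R1), Ingrid Okafor is treated as also owning Farrukh Okafor's interest in Cobalt Trust, giving 48% + 26% = 74%.
Chain via Cobalt Trust → Beacon Partners LP (R2): 74% × 82% × 12% = 7.2816% of Orion Shipping BV.
7.2816% falls short of the 25% threshold by 17.7184 percentage points.

17.7184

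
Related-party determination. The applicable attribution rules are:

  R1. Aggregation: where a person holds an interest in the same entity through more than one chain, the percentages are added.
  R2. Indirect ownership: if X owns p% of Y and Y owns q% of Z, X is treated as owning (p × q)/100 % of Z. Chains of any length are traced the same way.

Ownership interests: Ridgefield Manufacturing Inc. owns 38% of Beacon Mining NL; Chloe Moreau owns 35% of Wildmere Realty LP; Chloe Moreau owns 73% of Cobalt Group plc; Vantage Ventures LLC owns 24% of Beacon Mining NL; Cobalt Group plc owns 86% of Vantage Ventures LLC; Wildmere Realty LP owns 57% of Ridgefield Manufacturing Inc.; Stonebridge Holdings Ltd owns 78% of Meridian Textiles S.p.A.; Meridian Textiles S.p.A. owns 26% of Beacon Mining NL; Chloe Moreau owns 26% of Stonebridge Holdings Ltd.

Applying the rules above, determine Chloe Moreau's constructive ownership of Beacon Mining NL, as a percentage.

Chain via Stonebridge Holdings Ltd → Meridian Textiles S.p.A. (R2): 26% × 78% × 26% = 5.2728% of Beacon Mining NL.
Chain via Cobalt Group plc → Vantage Ventures LLC (R2): 73% × 86% × 24% = 15.0672% of Beacon Mining NL.
Chain via Wildmere Realty LP → Ridgefield Manufacturing Inc. (R2): 35% × 57% × 38% = 7.581% of Beacon Mining NL.
Aggregating (R1): 5.2728% + 15.0672% + 7.581% = 27.921%.

27.921%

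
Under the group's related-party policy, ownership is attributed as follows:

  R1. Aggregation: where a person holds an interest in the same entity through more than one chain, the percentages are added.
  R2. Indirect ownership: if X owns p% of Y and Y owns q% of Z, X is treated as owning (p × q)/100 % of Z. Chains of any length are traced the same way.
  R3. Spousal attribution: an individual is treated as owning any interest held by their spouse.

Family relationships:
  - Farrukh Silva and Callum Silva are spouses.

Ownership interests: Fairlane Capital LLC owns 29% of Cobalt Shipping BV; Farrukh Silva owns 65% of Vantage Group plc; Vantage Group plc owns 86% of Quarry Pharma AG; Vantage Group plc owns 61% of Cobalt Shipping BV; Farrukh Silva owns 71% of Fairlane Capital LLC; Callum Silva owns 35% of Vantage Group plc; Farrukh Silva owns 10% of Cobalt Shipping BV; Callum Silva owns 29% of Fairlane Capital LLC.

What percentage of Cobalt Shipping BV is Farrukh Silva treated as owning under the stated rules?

By spousal attribution (R3), Farrukh Silva is treated as also owning Callum Silva's interest in Fairlane Capital LLC, giving 71% + 29% = 100%.
By spousal attribution (R3), Farrukh Silva is treated as also owning Callum Silva's interest in Vantage Group plc, giving 65% + 35% = 100%.
Chain via Fairlane Capital LLC (R2): 100% × 29% = 29% of Cobalt Shipping BV.
Chain via Vantage Group plc (R2): 100% × 61% = 61% of Cobalt Shipping BV.
Direct interest in Cobalt Shipping BV: 10%.
Aggregating (R1): 29% + 61% + 10% = 100%.

100%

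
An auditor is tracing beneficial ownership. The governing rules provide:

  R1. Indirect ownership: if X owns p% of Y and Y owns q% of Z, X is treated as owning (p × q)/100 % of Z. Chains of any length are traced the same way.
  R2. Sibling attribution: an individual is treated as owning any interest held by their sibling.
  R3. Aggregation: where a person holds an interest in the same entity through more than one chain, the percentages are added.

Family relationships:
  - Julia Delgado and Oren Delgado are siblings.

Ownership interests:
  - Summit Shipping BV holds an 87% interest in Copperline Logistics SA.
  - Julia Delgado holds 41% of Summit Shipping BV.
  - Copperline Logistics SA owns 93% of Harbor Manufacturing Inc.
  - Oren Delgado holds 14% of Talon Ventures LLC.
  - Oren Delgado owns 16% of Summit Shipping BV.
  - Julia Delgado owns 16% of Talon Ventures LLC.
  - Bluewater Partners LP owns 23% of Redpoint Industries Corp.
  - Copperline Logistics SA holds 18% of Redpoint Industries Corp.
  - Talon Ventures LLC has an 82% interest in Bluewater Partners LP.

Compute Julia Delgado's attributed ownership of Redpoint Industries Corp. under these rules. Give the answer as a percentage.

14.5842%

By sibling attribution (R2), Julia Delgado is treated as also owning Oren Delgado's interest in Talon Ventures LLC, giving 16% + 14% = 30%.
By sibling attribution (R2), Julia Delgado is treated as also owning Oren Delgado's interest in Summit Shipping BV, giving 41% + 16% = 57%.
Chain via Talon Ventures LLC → Bluewater Partners LP (R1): 30% × 82% × 23% = 5.658% of Redpoint Industries Corp.
Chain via Summit Shipping BV → Copperline Logistics SA (R1): 57% × 87% × 18% = 8.9262% of Redpoint Industries Corp.
Aggregating (R3): 5.658% + 8.9262% = 14.5842%.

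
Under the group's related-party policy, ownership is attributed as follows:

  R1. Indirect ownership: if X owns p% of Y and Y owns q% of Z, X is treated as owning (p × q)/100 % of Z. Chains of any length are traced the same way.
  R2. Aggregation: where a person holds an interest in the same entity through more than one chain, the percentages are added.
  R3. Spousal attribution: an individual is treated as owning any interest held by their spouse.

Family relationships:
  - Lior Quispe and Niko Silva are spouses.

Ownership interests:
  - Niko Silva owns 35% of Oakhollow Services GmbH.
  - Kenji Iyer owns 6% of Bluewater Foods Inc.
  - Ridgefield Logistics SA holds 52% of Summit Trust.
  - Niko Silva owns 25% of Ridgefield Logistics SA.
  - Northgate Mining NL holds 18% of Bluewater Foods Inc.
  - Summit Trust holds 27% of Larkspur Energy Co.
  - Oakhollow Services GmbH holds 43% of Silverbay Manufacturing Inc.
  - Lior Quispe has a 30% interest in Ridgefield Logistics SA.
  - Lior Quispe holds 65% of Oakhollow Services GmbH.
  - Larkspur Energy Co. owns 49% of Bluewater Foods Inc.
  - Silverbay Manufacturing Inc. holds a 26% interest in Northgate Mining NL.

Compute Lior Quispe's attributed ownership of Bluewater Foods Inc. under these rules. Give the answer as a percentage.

By spousal attribution (R3), Lior Quispe is treated as also owning Niko Silva's interest in Ridgefield Logistics SA, giving 30% + 25% = 55%.
By spousal attribution (R3), Lior Quispe is treated as also owning Niko Silva's interest in Oakhollow Services GmbH, giving 65% + 35% = 100%.
Chain via Ridgefield Logistics SA → Summit Trust → Larkspur Energy Co. (R1): 55% × 52% × 27% × 49% = 3.78378% of Bluewater Foods Inc.
Chain via Oakhollow Services GmbH → Silverbay Manufacturing Inc. → Northgate Mining NL (R1): 100% × 43% × 26% × 18% = 2.0124% of Bluewater Foods Inc.
Aggregating (R2): 3.78378% + 2.0124% = 5.79618%.

5.79618%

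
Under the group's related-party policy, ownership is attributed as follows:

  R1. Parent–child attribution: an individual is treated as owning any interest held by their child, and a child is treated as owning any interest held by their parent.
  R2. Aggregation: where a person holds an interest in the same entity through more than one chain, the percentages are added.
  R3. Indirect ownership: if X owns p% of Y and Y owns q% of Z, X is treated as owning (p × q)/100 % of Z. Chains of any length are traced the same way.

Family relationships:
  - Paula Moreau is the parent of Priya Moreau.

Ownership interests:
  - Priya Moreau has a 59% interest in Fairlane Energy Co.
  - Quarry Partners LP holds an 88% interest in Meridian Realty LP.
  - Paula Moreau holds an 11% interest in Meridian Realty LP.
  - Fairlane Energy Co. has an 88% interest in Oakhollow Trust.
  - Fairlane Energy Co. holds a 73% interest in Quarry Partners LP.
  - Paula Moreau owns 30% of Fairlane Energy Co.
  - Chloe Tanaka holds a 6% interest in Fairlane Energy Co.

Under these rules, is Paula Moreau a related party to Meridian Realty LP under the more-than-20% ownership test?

Yes

By parent–child attribution (R1), Paula Moreau is treated as also owning Priya Moreau's interest in Fairlane Energy Co, giving 30% + 59% = 89%.
Chain via Fairlane Energy Co. → Quarry Partners LP (R3): 89% × 73% × 88% = 57.1736% of Meridian Realty LP.
Direct interest in Meridian Realty LP: 11%.
Aggregating (R2): 57.1736% + 11% = 68.1736%.
68.1736% exceeds the 20% threshold, so Paula is a related party to Meridian Realty LP.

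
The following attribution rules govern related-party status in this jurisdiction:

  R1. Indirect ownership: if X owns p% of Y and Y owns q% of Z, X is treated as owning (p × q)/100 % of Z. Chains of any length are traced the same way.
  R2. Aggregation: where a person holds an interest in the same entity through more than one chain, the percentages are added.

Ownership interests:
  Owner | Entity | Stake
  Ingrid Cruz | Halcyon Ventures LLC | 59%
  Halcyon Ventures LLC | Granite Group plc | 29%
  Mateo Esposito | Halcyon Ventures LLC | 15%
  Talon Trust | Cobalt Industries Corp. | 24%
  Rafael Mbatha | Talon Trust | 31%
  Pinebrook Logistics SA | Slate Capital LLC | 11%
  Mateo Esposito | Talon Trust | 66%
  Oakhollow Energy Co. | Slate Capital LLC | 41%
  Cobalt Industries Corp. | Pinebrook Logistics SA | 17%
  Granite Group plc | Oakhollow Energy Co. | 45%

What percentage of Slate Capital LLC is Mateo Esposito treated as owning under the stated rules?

1.098783%

Chain via Talon Trust → Cobalt Industries Corp. → Pinebrook Logistics SA (R1): 66% × 24% × 17% × 11% = 0.296208% of Slate Capital LLC.
Chain via Halcyon Ventures LLC → Granite Group plc → Oakhollow Energy Co. (R1): 15% × 29% × 45% × 41% = 0.802575% of Slate Capital LLC.
Aggregating (R2): 0.296208% + 0.802575% = 1.098783%.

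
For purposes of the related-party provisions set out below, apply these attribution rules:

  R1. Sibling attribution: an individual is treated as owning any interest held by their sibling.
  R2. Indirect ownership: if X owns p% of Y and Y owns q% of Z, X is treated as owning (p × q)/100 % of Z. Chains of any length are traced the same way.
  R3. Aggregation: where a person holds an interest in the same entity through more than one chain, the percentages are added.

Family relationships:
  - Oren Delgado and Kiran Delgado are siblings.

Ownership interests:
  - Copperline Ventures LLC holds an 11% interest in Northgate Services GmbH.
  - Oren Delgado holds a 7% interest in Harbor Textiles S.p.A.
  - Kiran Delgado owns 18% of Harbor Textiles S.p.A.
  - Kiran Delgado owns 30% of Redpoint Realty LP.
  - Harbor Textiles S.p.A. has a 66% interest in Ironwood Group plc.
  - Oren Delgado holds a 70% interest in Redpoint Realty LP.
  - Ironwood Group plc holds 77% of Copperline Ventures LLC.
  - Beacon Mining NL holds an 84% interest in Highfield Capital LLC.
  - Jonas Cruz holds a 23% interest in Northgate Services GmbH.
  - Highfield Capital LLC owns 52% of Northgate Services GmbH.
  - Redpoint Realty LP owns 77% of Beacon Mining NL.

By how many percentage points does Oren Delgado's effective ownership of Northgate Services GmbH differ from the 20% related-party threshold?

15.03115

By sibling attribution (R1), Oren Delgado is treated as also owning Kiran Delgado's interest in Harbor Textiles S.p.A, giving 7% + 18% = 25%.
By sibling attribution (R1), Oren Delgado is treated as also owning Kiran Delgado's interest in Redpoint Realty LP, giving 70% + 30% = 100%.
Chain via Harbor Textiles S.p.A. → Ironwood Group plc → Copperline Ventures LLC (R2): 25% × 66% × 77% × 11% = 1.39755% of Northgate Services GmbH.
Chain via Redpoint Realty LP → Beacon Mining NL → Highfield Capital LLC (R2): 100% × 77% × 84% × 52% = 33.6336% of Northgate Services GmbH.
Aggregating (R3): 1.39755% + 33.6336% = 35.03115%.
35.03115% exceeds the 20% threshold by 15.03115 percentage points.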